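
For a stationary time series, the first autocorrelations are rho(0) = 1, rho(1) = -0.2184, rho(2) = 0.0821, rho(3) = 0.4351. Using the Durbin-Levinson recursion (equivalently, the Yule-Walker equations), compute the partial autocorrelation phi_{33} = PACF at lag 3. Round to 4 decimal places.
\phi_{33} = 0.4840

The PACF at lag k is phi_{kk}, the last component of the solution
to the Yule-Walker system G_k phi = r_k where
  (G_k)_{ij} = rho(|i - j|), (r_k)_i = rho(i), i,j = 1..k.
Equivalently, Durbin-Levinson gives phi_{kk} iteratively:
  phi_{11} = rho(1)
  phi_{kk} = [rho(k) - sum_{j=1..k-1} phi_{k-1,j} rho(k-j)]
            / [1 - sum_{j=1..k-1} phi_{k-1,j} rho(j)],
  phi_{k,j} = phi_{k-1,j} - phi_{kk} phi_{k-1,k-j},  j = 1..k-1.
Step k = 1:
  phi_11 = rho(1) = -0.2184.
Step k = 2:
  phi_22 = [rho(2) - phi_11 rho(1)] / [1 - phi_11 rho(1)] = [0.0821 - (-0.2184)(-0.2184)] / [1 - (-0.2184)(-0.2184)]
         = 0.03440144 / 0.95230144 = 0.036125.
  Update: phi_21 = phi_11 - phi_22 phi_11 = -0.2184 - (0.036125)(-0.2184) = -0.21051.
Step k = 3:
  phi_33 = [rho(3) - phi_21 rho(2) - phi_22 rho(1)] / [1 - phi_21 rho(1) - phi_22 rho(2)]
    numerator   = 0.4351 - (-0.21051)(0.0821) - (0.036125)(-0.2184) = 0.4602725
    denominator = 1 - (-0.21051)(-0.2184) - (0.036125)(0.0821) = 0.9510587
  phi_33 = 0.4602725 / 0.9510587 = 0.484.
Therefore phi_{33} = 0.4840.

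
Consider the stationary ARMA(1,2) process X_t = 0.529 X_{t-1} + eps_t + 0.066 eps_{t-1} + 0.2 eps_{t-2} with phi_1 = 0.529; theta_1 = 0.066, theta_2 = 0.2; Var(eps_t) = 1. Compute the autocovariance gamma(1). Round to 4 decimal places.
\gamma(1) = 1.0959

Multiply the model equation by X_{t-k} and take expectations. With theta_0 = psi_0 = 1 and psi_j the MA(infinity) weights, this gives
  gamma(k) - sum_i phi_i gamma(k-i) = c_k,
  c_k = sigma^2 * sum_{j=k..q} theta_j psi_{j-k}   (c_k = 0 for k > q),
using gamma(-m) = gamma(m).
psi-weights needed (psi_j = theta_j + sum_i phi_i psi_{j-i}):
  psi_1 = theta_1 + phi_1 = 0.066 + (0.529) = 0.595
  psi_2 = theta_2 + phi_1 psi_1 = 0.2 + (0.529)(0.595) = 0.514755
Right-hand sides:
  c_0 = sigma^2 (1 + theta_1 psi_1 + theta_2 psi_2) = 1 * (1 + (0.066)(0.595) + (0.2)(0.514755)) = 1 * 1.142221 = 1.142221
  c_1 = sigma^2 (theta_1 + theta_2 psi_1) = 1 * (0.066 + (0.2)(0.595)) = 0.185
  c_2 = sigma^2 theta_2 = 1 * (0.2) = 0.2
Equations for k = 0 and k = 1 (AR order 1):
  gamma(0) = phi_1 gamma(1) + c_0
  gamma(1) = phi_1 gamma(0) + c_1
Substituting the second into the first: gamma(0) (1 - phi_1^2) = c_0 + phi_1 c_1, so
  gamma(0) = (c_0 + phi_1 c_1) / (1 - phi_1^2) = (1.142221 + (0.529)(0.185)) / (1 - (0.529)^2) = 1.240086 / 0.720159 = 1.721961.
  gamma(1) = phi_1 gamma(0) + c_1 = (0.529)(1.721961) + (0.185) = 1.095918.
Therefore gamma(1) = 1.0959 (to 4 decimal places).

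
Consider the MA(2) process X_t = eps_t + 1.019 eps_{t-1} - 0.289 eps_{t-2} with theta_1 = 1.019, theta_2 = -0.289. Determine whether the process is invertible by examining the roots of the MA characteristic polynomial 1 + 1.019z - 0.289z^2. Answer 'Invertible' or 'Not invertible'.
\text{Not invertible}

The MA(q) characteristic polynomial is P(z) = 1 + 1.019z - 0.289z^2.
Invertibility requires all roots to lie outside the unit circle, i.e. |z| > 1 for every root.
Set 1 + (1.019) z + (-0.289) z^2 = 0, i.e. a z^2 + b z + c = 0 with a = -0.289, b = 1.019, c = 1.
Discriminant D = b^2 - 4ac = (1.019)^2 - 4*(-0.289)*1 = 1.038361 - (-1.156) = 2.194361.
D >= 0, so the roots are real: z = (-b +/- sqrt(D)) / (2a) = (-1.019 +/- 1.481338) / (-0.578).
  z_1 = (-1.019 + 1.481338) / (-0.578) = -0.7999,   |z_1| = 0.7999.
  z_2 = (-1.019 - 1.481338) / (-0.578) = 4.3258,   |z_2| = 4.3258.
Moduli of all roots: 0.7999, 4.3258.
All moduli strictly greater than 1? No.
Verdict: Not invertible.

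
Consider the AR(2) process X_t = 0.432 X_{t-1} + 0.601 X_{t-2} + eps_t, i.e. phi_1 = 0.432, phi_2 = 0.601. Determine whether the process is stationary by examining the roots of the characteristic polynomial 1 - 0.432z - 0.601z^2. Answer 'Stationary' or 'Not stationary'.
\text{Not stationary}

The AR(p) characteristic polynomial is P(z) = 1 - 0.432z - 0.601z^2.
Stationarity requires all roots to lie outside the unit circle, i.e. |z| > 1 for every root.
Set 1 + (-0.432) z + (-0.601) z^2 = 0, i.e. a z^2 + b z + c = 0 with a = -0.601, b = -0.432, c = 1.
Discriminant D = b^2 - 4ac = (-0.432)^2 - 4*(-0.601)*1 = 0.186624 - (-2.404) = 2.590624.
D >= 0, so the roots are real: z = (-b +/- sqrt(D)) / (2a) = (0.432 +/- 1.609542) / (-1.202).
  z_1 = (0.432 + 1.609542) / (-1.202) = -1.6985,   |z_1| = 1.6985.
  z_2 = (0.432 - 1.609542) / (-1.202) = 0.9797,   |z_2| = 0.9797.
Moduli of all roots: 1.6985, 0.9797.
All moduli strictly greater than 1? No.
Verdict: Not stationary.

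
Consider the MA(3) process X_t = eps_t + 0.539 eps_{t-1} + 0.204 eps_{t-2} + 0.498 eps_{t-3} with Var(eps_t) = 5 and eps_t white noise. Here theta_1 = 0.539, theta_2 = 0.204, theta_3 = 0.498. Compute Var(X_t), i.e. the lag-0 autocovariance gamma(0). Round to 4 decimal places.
\gamma(0) = 7.9007

For an MA(q) process X_t = eps_t + sum_i theta_i eps_{t-i} with
Var(eps_t) = sigma^2, the variance is
  gamma(0) = sigma^2 * (1 + sum_i theta_i^2).
  sum_i theta_i^2 = (0.539)^2 + (0.204)^2 + (0.498)^2 = 0.290521 + 0.041616 + 0.248004 = 0.580141.
  gamma(0) = 5 * (1 + 0.580141) = 5 * 1.580141 = 7.900705, which rounds to 7.9007.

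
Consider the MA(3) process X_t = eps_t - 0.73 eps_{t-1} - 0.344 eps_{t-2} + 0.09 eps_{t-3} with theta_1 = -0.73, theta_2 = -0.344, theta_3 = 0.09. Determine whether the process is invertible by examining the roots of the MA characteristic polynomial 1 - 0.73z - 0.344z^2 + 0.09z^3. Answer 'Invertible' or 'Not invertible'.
\text{Invertible}

The MA(q) characteristic polynomial is P(z) = 1 - 0.73z - 0.344z^2 + 0.09z^3.
Invertibility requires all roots to lie outside the unit circle, i.e. |z| > 1 for every root.
Degree 3: look for a simple real root z0 first, then factor out (1 - z/z0) and solve the remaining quadratic.
Testing z0 = 5: P(5) = 1 + (-0.73)(5) + (-0.344)(5)^2 + (0.09)(5)^3
  = 1 + (-3.65) + (-8.6) + (11.25) = 0.  So z_0 = 5 is a root, |z_0| = 5.
Divide out the factor (1 - 0.2 z) = (1 - z/z0) (since 1/z0 = 0.2):
  P(z) = (1 - 0.2 z)(1 + (-0.53) z + (-0.45) z^2)
  [check: z-coef -0.53 - (0.2) = -0.73; z^2-coef -0.45 - (0.2)(-0.53) = -0.344; z^3-coef -(0.2)(-0.45) = 0.09.]
Remaining roots from the quadratic factor 1 + (-0.53) z + (-0.45) z^2:
  Set 1 + (-0.53) z + (-0.45) z^2 = 0, i.e. a z^2 + b z + c = 0 with a = -0.45, b = -0.53, c = 1.
  Discriminant D = b^2 - 4ac = (-0.53)^2 - 4*(-0.45)*1 = 0.2809 - (-1.8) = 2.0809.
  D >= 0, so the roots are real: z = (-b +/- sqrt(D)) / (2a) = (0.53 +/- 1.442532) / (-0.9).
    z_1 = (0.53 + 1.442532) / (-0.9) = -2.1917,   |z_1| = 2.1917.
    z_2 = (0.53 - 1.442532) / (-0.9) = 1.0139,   |z_2| = 1.0139.
Moduli of all roots: 5.0000, 2.1917, 1.0139.
All moduli strictly greater than 1? Yes.
Verdict: Invertible.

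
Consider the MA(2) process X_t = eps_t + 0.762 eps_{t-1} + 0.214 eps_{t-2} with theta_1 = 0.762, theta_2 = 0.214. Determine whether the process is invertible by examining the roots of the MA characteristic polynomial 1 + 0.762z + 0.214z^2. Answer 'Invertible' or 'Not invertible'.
\text{Invertible}

The MA(q) characteristic polynomial is P(z) = 1 + 0.762z + 0.214z^2.
Invertibility requires all roots to lie outside the unit circle, i.e. |z| > 1 for every root.
Set 1 + (0.762) z + (0.214) z^2 = 0, i.e. a z^2 + b z + c = 0 with a = 0.214, b = 0.762, c = 1.
Discriminant D = b^2 - 4ac = (0.762)^2 - 4*(0.214)*1 = 0.580644 - (0.856) = -0.275356.
D < 0, so the roots are the complex-conjugate pair z = (-b +/- i sqrt(-D)) / (2a) = -1.7804 +/- 1.226i.
For a conjugate pair |z|^2 = z * conj(z) = (product of roots) = c/a = 1/(0.214) = 4.672897, so |z| = sqrt(4.672897) = 2.1617 for both roots.
Moduli of all roots: 2.1617, 2.1617.
All moduli strictly greater than 1? Yes.
Verdict: Invertible.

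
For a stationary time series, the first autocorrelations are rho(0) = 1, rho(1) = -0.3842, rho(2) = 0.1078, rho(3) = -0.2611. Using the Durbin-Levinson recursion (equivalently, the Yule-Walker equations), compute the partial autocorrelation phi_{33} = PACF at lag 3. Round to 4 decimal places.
\phi_{33} = -0.2771

The PACF at lag k is phi_{kk}, the last component of the solution
to the Yule-Walker system G_k phi = r_k where
  (G_k)_{ij} = rho(|i - j|), (r_k)_i = rho(i), i,j = 1..k.
Equivalently, Durbin-Levinson gives phi_{kk} iteratively:
  phi_{11} = rho(1)
  phi_{kk} = [rho(k) - sum_{j=1..k-1} phi_{k-1,j} rho(k-j)]
            / [1 - sum_{j=1..k-1} phi_{k-1,j} rho(j)],
  phi_{k,j} = phi_{k-1,j} - phi_{kk} phi_{k-1,k-j},  j = 1..k-1.
Step k = 1:
  phi_11 = rho(1) = -0.3842.
Step k = 2:
  phi_22 = [rho(2) - phi_11 rho(1)] / [1 - phi_11 rho(1)] = [0.1078 - (-0.3842)(-0.3842)] / [1 - (-0.3842)(-0.3842)]
         = -0.03980964 / 0.85239036 = -0.046704.
  Update: phi_21 = phi_11 - phi_22 phi_11 = -0.3842 - (-0.046704)(-0.3842) = -0.402143.
Step k = 3:
  phi_33 = [rho(3) - phi_21 rho(2) - phi_22 rho(1)] / [1 - phi_21 rho(1) - phi_22 rho(2)]
    numerator   = -0.2611 - (-0.402143)(0.1078) - (-0.046704)(-0.3842) = -0.23569243
    denominator = 1 - (-0.402143)(-0.3842) - (-0.046704)(0.1078) = 0.85053111
  phi_33 = -0.23569243 / 0.85053111 = -0.2771.
Therefore phi_{33} = -0.2771.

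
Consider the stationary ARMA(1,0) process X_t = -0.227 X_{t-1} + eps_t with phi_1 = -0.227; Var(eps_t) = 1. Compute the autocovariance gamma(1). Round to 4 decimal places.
\gamma(1) = -0.2393

Multiply the model equation by X_{t-k} and take expectations. With theta_0 = psi_0 = 1 and psi_j the MA(infinity) weights, this gives
  gamma(k) - sum_i phi_i gamma(k-i) = c_k,
  c_k = sigma^2 * sum_{j=k..q} theta_j psi_{j-k}   (c_k = 0 for k > q),
using gamma(-m) = gamma(m).
Pure AR (q = 0): c_0 = sigma^2 = 1, c_k = 0 for k >= 1.
Equations for k = 0 and k = 1 (AR order 1):
  gamma(0) = phi_1 gamma(1) + c_0
  gamma(1) = phi_1 gamma(0) + c_1
Substituting the second into the first: gamma(0) (1 - phi_1^2) = c_0 + phi_1 c_1, so
  gamma(0) = c_0 / (1 - phi_1^2) = 1 / (1 - (-0.227)^2) = 1 / 0.948471 = 1.054328.
  gamma(1) = phi_1 gamma(0) = (-0.227)(1.054328) = -0.239333.
Therefore gamma(1) = -0.2393 (to 4 decimal places).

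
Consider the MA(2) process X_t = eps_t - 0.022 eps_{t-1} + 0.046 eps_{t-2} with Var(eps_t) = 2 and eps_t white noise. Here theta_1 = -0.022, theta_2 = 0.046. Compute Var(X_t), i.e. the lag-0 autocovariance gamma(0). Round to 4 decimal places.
\gamma(0) = 2.0052

For an MA(q) process X_t = eps_t + sum_i theta_i eps_{t-i} with
Var(eps_t) = sigma^2, the variance is
  gamma(0) = sigma^2 * (1 + sum_i theta_i^2).
  sum_i theta_i^2 = (-0.022)^2 + (0.046)^2 = 0.000484 + 0.002116 = 0.0026.
  gamma(0) = 2 * (1 + 0.0026) = 2 * 1.0026 = 2.0052.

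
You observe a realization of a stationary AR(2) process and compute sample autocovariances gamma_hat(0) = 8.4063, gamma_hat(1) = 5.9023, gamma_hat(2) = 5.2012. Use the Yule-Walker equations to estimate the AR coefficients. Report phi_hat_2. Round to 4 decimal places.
\hat\phi_{2} = 0.2480

The Yule-Walker equations for an AR(p) process read, in matrix form,
  Gamma_p phi = r_p,   with   (Gamma_p)_{ij} = gamma(|i - j|),
                       (r_p)_i = gamma(i),   i,j = 1..p.
Substitute the sample gammas (Toeplitz matrix and right-hand side of size 2):
  Gamma_p = [[8.4063, 5.9023], [5.9023, 8.4063]]
  r_p     = [5.9023, 5.2012]
Written out:
  8.4063 phi_1 + 5.9023 phi_2 = 5.9023
  5.9023 phi_1 + 8.4063 phi_2 = 5.2012
Solve by Cramer's rule:
  det = gamma(0)^2 - gamma(1)^2 = (8.4063)^2 - (5.9023)^2 = 70.66587969 - 34.83714529 = 35.8287344
  phi_hat_1 = [gamma(1) gamma(0) - gamma(1) gamma(2)] / det = [(5.9023)(8.4063) - (5.9023)(5.2012)] / 35.8287344 = 18.91746173 / 35.8287344 = 0.528
  phi_hat_2 = [gamma(0) gamma(2) - gamma(1)^2] / det = [(8.4063)(5.2012) - (5.9023)^2] / 35.8287344 = 8.88570227 / 35.8287344 = 0.248
So phi_hat = [0.5280, 0.2480].
Therefore phi_hat_2 = 0.2480.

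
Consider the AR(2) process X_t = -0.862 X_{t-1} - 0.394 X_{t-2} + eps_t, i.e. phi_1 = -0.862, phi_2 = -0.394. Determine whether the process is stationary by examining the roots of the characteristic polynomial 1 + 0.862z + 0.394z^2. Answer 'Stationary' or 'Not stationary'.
\text{Stationary}

The AR(p) characteristic polynomial is P(z) = 1 + 0.862z + 0.394z^2.
Stationarity requires all roots to lie outside the unit circle, i.e. |z| > 1 for every root.
Set 1 + (0.862) z + (0.394) z^2 = 0, i.e. a z^2 + b z + c = 0 with a = 0.394, b = 0.862, c = 1.
Discriminant D = b^2 - 4ac = (0.862)^2 - 4*(0.394)*1 = 0.743044 - (1.576) = -0.832956.
D < 0, so the roots are the complex-conjugate pair z = (-b +/- i sqrt(-D)) / (2a) = -1.0939 +/- 1.1582i.
For a conjugate pair |z|^2 = z * conj(z) = (product of roots) = c/a = 1/(0.394) = 2.538071, so |z| = sqrt(2.538071) = 1.5931 for both roots.
Moduli of all roots: 1.5931, 1.5931.
All moduli strictly greater than 1? Yes.
Verdict: Stationary.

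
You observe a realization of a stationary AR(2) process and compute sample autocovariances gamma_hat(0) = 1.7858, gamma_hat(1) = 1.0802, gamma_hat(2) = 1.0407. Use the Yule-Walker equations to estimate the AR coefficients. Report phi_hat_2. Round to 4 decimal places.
\hat\phi_{2} = 0.3420

The Yule-Walker equations for an AR(p) process read, in matrix form,
  Gamma_p phi = r_p,   with   (Gamma_p)_{ij} = gamma(|i - j|),
                       (r_p)_i = gamma(i),   i,j = 1..p.
Substitute the sample gammas (Toeplitz matrix and right-hand side of size 2):
  Gamma_p = [[1.7858, 1.0802], [1.0802, 1.7858]]
  r_p     = [1.0802, 1.0407]
Written out:
  1.7858 phi_1 + 1.0802 phi_2 = 1.0802
  1.0802 phi_1 + 1.7858 phi_2 = 1.0407
Solve by Cramer's rule:
  det = gamma(0)^2 - gamma(1)^2 = (1.7858)^2 - (1.0802)^2 = 3.18908164 - 1.16683204 = 2.0222496
  phi_hat_1 = [gamma(1) gamma(0) - gamma(1) gamma(2)] / det = [(1.0802)(1.7858) - (1.0802)(1.0407)] / 2.0222496 = 0.80485702 / 2.0222496 = 0.398
  phi_hat_2 = [gamma(0) gamma(2) - gamma(1)^2] / det = [(1.7858)(1.0407) - (1.0802)^2] / 2.0222496 = 0.69165002 / 2.0222496 = 0.342
So phi_hat = [0.3980, 0.3420].
Therefore phi_hat_2 = 0.3420.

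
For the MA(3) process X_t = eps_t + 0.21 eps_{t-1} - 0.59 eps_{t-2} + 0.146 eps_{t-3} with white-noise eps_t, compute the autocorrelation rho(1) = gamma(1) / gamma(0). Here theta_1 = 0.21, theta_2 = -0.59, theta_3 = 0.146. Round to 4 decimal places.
\rho(1) = 0.0000

For an MA(q) process with theta_0 = 1, the autocovariance is
  gamma(k) = sigma^2 * sum_{i=0..q-k} theta_i * theta_{i+k},
and rho(k) = gamma(k) / gamma(0). Sigma^2 cancels.
  numerator   = (1)*(0.21) + (0.21)*(-0.59) + (-0.59)*(0.146) = -0.00004.
  denominator = (1)^2 + (0.21)^2 + (-0.59)^2 + (0.146)^2 = 1.413516.
  rho(1) = -0.00004 / 1.413516 = 0.0000.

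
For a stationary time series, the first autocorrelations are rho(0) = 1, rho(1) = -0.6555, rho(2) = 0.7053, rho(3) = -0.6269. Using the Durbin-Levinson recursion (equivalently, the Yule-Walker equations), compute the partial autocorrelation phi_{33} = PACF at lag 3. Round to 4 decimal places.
\phi_{33} = -0.1629

The PACF at lag k is phi_{kk}, the last component of the solution
to the Yule-Walker system G_k phi = r_k where
  (G_k)_{ij} = rho(|i - j|), (r_k)_i = rho(i), i,j = 1..k.
Equivalently, Durbin-Levinson gives phi_{kk} iteratively:
  phi_{11} = rho(1)
  phi_{kk} = [rho(k) - sum_{j=1..k-1} phi_{k-1,j} rho(k-j)]
            / [1 - sum_{j=1..k-1} phi_{k-1,j} rho(j)],
  phi_{k,j} = phi_{k-1,j} - phi_{kk} phi_{k-1,k-j},  j = 1..k-1.
Step k = 1:
  phi_11 = rho(1) = -0.6555.
Step k = 2:
  phi_22 = [rho(2) - phi_11 rho(1)] / [1 - phi_11 rho(1)] = [0.7053 - (-0.6555)(-0.6555)] / [1 - (-0.6555)(-0.6555)]
         = 0.27561975 / 0.57031975 = 0.483272.
  Update: phi_21 = phi_11 - phi_22 phi_11 = -0.6555 - (0.483272)(-0.6555) = -0.338715.
Step k = 3:
  phi_33 = [rho(3) - phi_21 rho(2) - phi_22 rho(1)] / [1 - phi_21 rho(1) - phi_22 rho(2)]
    numerator   = -0.6269 - (-0.338715)(0.7053) - (0.483272)(-0.6555) = -0.07121931
    denominator = 1 - (-0.338715)(-0.6555) - (0.483272)(0.7053) = 0.43712035
  phi_33 = -0.07121931 / 0.43712035 = -0.1629.
Therefore phi_{33} = -0.1629.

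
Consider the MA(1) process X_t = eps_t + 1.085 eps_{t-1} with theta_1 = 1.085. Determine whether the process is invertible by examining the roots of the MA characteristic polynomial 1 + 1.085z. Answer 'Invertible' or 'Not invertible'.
\text{Not invertible}

The MA(q) characteristic polynomial is P(z) = 1 + 1.085z.
Invertibility requires all roots to lie outside the unit circle, i.e. |z| > 1 for every root.
This is linear in z: 1 + (1.085) z = 0  =>  z = -1/(1.085) = -0.921659,  |z| = 0.921659.
Moduli of all roots: 0.9217.
All moduli strictly greater than 1? No.
Verdict: Not invertible.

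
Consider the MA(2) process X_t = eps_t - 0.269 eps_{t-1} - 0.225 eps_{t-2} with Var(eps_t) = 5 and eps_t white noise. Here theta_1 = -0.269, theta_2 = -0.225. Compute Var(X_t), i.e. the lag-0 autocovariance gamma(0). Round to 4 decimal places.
\gamma(0) = 5.6149

For an MA(q) process X_t = eps_t + sum_i theta_i eps_{t-i} with
Var(eps_t) = sigma^2, the variance is
  gamma(0) = sigma^2 * (1 + sum_i theta_i^2).
  sum_i theta_i^2 = (-0.269)^2 + (-0.225)^2 = 0.072361 + 0.050625 = 0.122986.
  gamma(0) = 5 * (1 + 0.122986) = 5 * 1.122986 = 5.61493, which rounds to 5.6149.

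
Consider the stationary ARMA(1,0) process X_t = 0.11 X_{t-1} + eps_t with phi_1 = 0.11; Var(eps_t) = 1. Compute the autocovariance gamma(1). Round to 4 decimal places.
\gamma(1) = 0.1113

Multiply the model equation by X_{t-k} and take expectations. With theta_0 = psi_0 = 1 and psi_j the MA(infinity) weights, this gives
  gamma(k) - sum_i phi_i gamma(k-i) = c_k,
  c_k = sigma^2 * sum_{j=k..q} theta_j psi_{j-k}   (c_k = 0 for k > q),
using gamma(-m) = gamma(m).
Pure AR (q = 0): c_0 = sigma^2 = 1, c_k = 0 for k >= 1.
Equations for k = 0 and k = 1 (AR order 1):
  gamma(0) = phi_1 gamma(1) + c_0
  gamma(1) = phi_1 gamma(0) + c_1
Substituting the second into the first: gamma(0) (1 - phi_1^2) = c_0 + phi_1 c_1, so
  gamma(0) = c_0 / (1 - phi_1^2) = 1 / (1 - (0.11)^2) = 1 / 0.9879 = 1.012248.
  gamma(1) = phi_1 gamma(0) = (0.11)(1.012248) = 0.111347.
Therefore gamma(1) = 0.1113 (to 4 decimal places).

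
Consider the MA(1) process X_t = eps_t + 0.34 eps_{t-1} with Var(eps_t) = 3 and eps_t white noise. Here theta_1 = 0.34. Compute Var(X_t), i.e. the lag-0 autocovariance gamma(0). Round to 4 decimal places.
\gamma(0) = 3.3468

For an MA(q) process X_t = eps_t + sum_i theta_i eps_{t-i} with
Var(eps_t) = sigma^2, the variance is
  gamma(0) = sigma^2 * (1 + sum_i theta_i^2).
  sum_i theta_i^2 = (0.34)^2 = 0.1156.
  gamma(0) = 3 * (1 + 0.1156) = 3 * 1.1156 = 3.3468.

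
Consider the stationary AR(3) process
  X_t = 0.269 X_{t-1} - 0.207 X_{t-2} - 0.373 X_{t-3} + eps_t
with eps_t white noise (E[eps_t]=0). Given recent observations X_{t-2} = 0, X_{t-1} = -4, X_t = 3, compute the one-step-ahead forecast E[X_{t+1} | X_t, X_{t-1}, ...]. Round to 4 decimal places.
E[X_{t+1} \mid \mathcal F_t] = 1.6350

For an AR(p) model X_t = c + sum_i phi_i X_{t-i} + eps_t, the
one-step-ahead conditional mean is
  E[X_{t+1} | X_t, ...] = c + sum_i phi_i X_{t+1-i}.
Substitute known values:
  E[X_{t+1} | ...] = (0.269) * (3) + (-0.207) * (-4) + (-0.373) * (0)
                   = 1.6350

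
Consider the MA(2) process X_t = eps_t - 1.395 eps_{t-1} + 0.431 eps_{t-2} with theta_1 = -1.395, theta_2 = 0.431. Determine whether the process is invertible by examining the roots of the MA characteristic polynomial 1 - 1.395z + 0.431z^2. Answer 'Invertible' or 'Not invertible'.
\text{Invertible}

The MA(q) characteristic polynomial is P(z) = 1 - 1.395z + 0.431z^2.
Invertibility requires all roots to lie outside the unit circle, i.e. |z| > 1 for every root.
Set 1 + (-1.395) z + (0.431) z^2 = 0, i.e. a z^2 + b z + c = 0 with a = 0.431, b = -1.395, c = 1.
Discriminant D = b^2 - 4ac = (-1.395)^2 - 4*(0.431)*1 = 1.946025 - (1.724) = 0.222025.
D >= 0, so the roots are real: z = (-b +/- sqrt(D)) / (2a) = (1.395 +/- 0.471195) / (0.862).
  z_1 = (1.395 + 0.471195) / (0.862) = 2.165,   |z_1| = 2.165.
  z_2 = (1.395 - 0.471195) / (0.862) = 1.0717,   |z_2| = 1.0717.
Moduli of all roots: 2.1650, 1.0717.
All moduli strictly greater than 1? Yes.
Verdict: Invertible.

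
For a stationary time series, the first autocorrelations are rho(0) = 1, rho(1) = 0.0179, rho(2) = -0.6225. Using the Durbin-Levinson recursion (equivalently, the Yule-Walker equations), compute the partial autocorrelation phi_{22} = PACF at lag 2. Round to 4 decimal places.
\phi_{22} = -0.6230

The PACF at lag k is phi_{kk}, the last component of the solution
to the Yule-Walker system G_k phi = r_k where
  (G_k)_{ij} = rho(|i - j|), (r_k)_i = rho(i), i,j = 1..k.
Equivalently, Durbin-Levinson gives phi_{kk} iteratively:
  phi_{11} = rho(1)
  phi_{kk} = [rho(k) - sum_{j=1..k-1} phi_{k-1,j} rho(k-j)]
            / [1 - sum_{j=1..k-1} phi_{k-1,j} rho(j)],
  phi_{k,j} = phi_{k-1,j} - phi_{kk} phi_{k-1,k-j},  j = 1..k-1.
Step k = 1:
  phi_11 = rho(1) = 0.0179.
Step k = 2:
  phi_22 = [rho(2) - phi_11 rho(1)] / [1 - phi_11 rho(1)] = [-0.6225 - (0.0179)(0.0179)] / [1 - (0.0179)(0.0179)]
         = -0.62282041 / 0.99967959 = -0.623.
Therefore phi_{22} = -0.6230.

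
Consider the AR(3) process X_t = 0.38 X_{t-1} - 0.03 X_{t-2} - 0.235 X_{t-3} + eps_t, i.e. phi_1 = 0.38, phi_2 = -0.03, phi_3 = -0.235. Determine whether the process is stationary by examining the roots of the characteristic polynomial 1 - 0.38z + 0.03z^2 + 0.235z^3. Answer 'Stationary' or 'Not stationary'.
\text{Stationary}

The AR(p) characteristic polynomial is P(z) = 1 - 0.38z + 0.03z^2 + 0.235z^3.
Stationarity requires all roots to lie outside the unit circle, i.e. |z| > 1 for every root.
Degree 3: look for a simple real root z0 first, then factor out (1 - z/z0) and solve the remaining quadratic.
Testing z0 = -2: P(-2) = 1 + (-0.38)(-2) + (0.03)(-2)^2 + (0.235)(-2)^3
  = 1 + (0.76) + (0.12) + (-1.88) = 0.  So z_0 = -2 is a root, |z_0| = 2.
Divide out the factor (1 + 0.5 z) = (1 - z/z0) (since 1/z0 = -0.5):
  P(z) = (1 + 0.5 z)(1 + (-0.88) z + (0.47) z^2)
  [check: z-coef -0.88 - (-0.5) = -0.38; z^2-coef 0.47 - (-0.5)(-0.88) = 0.03; z^3-coef -(-0.5)(0.47) = 0.235.]
Remaining roots from the quadratic factor 1 + (-0.88) z + (0.47) z^2:
  Set 1 + (-0.88) z + (0.47) z^2 = 0, i.e. a z^2 + b z + c = 0 with a = 0.47, b = -0.88, c = 1.
  Discriminant D = b^2 - 4ac = (-0.88)^2 - 4*(0.47)*1 = 0.7744 - (1.88) = -1.1056.
  D < 0, so the roots are the complex-conjugate pair z = (-b +/- i sqrt(-D)) / (2a) = 0.9362 +/- 1.1186i.
  For a conjugate pair |z|^2 = z * conj(z) = (product of roots) = c/a = 1/(0.47) = 2.12766, so |z| = sqrt(2.12766) = 1.4586 for both roots.
Moduli of all roots: 2.0000, 1.4586, 1.4586.
All moduli strictly greater than 1? Yes.
Verdict: Stationary.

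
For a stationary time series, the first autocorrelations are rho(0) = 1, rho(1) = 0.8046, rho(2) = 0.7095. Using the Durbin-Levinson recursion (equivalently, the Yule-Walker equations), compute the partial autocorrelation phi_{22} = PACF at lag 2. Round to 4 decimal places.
\phi_{22} = 0.1762

The PACF at lag k is phi_{kk}, the last component of the solution
to the Yule-Walker system G_k phi = r_k where
  (G_k)_{ij} = rho(|i - j|), (r_k)_i = rho(i), i,j = 1..k.
Equivalently, Durbin-Levinson gives phi_{kk} iteratively:
  phi_{11} = rho(1)
  phi_{kk} = [rho(k) - sum_{j=1..k-1} phi_{k-1,j} rho(k-j)]
            / [1 - sum_{j=1..k-1} phi_{k-1,j} rho(j)],
  phi_{k,j} = phi_{k-1,j} - phi_{kk} phi_{k-1,k-j},  j = 1..k-1.
Step k = 1:
  phi_11 = rho(1) = 0.8046.
Step k = 2:
  phi_22 = [rho(2) - phi_11 rho(1)] / [1 - phi_11 rho(1)] = [0.7095 - (0.8046)(0.8046)] / [1 - (0.8046)(0.8046)]
         = 0.06211884 / 0.35261884 = 0.1762.
Therefore phi_{22} = 0.1762.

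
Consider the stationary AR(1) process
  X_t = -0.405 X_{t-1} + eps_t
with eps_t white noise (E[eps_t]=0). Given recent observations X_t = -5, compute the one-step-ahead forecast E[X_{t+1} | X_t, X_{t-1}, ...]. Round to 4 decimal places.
E[X_{t+1} \mid \mathcal F_t] = 2.0250

For an AR(p) model X_t = c + sum_i phi_i X_{t-i} + eps_t, the
one-step-ahead conditional mean is
  E[X_{t+1} | X_t, ...] = c + sum_i phi_i X_{t+1-i}.
Substitute known values:
  E[X_{t+1} | ...] = (-0.405) * (-5)
                   = 2.0250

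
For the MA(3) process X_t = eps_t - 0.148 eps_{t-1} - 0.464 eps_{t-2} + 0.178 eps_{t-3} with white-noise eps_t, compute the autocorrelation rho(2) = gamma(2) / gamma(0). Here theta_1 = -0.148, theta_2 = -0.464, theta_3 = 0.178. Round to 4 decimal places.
\rho(2) = -0.3864

For an MA(q) process with theta_0 = 1, the autocovariance is
  gamma(k) = sigma^2 * sum_{i=0..q-k} theta_i * theta_{i+k},
and rho(k) = gamma(k) / gamma(0). Sigma^2 cancels.
  numerator   = (1)*(-0.464) + (-0.148)*(0.178) = -0.490344.
  denominator = (1)^2 + (-0.148)^2 + (-0.464)^2 + (0.178)^2 = 1.268884.
  rho(2) = -0.490344 / 1.268884 = -0.3864.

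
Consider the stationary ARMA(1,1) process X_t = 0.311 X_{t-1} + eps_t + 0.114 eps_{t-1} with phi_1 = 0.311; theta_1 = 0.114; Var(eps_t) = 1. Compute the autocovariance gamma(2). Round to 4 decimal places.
\gamma(2) = 0.1515

Multiply the model equation by X_{t-k} and take expectations. With theta_0 = psi_0 = 1 and psi_j the MA(infinity) weights, this gives
  gamma(k) - sum_i phi_i gamma(k-i) = c_k,
  c_k = sigma^2 * sum_{j=k..q} theta_j psi_{j-k}   (c_k = 0 for k > q),
using gamma(-m) = gamma(m).
psi-weights needed (psi_j = theta_j + sum_i phi_i psi_{j-i}):
  psi_1 = theta_1 + phi_1 = 0.114 + (0.311) = 0.425
Right-hand sides:
  c_0 = sigma^2 (1 + theta_1 psi_1) = 1 * (1 + (0.114)(0.425)) = 1 * 1.04845 = 1.04845
  c_1 = sigma^2 theta_1 = 1 * (0.114) = 0.114
  c_2 = 0
Equations for k = 0 and k = 1 (AR order 1):
  gamma(0) = phi_1 gamma(1) + c_0
  gamma(1) = phi_1 gamma(0) + c_1
Substituting the second into the first: gamma(0) (1 - phi_1^2) = c_0 + phi_1 c_1, so
  gamma(0) = (c_0 + phi_1 c_1) / (1 - phi_1^2) = (1.04845 + (0.311)(0.114)) / (1 - (0.311)^2) = 1.083904 / 0.903279 = 1.199966.
  gamma(1) = phi_1 gamma(0) + c_1 = (0.311)(1.199966) + (0.114) = 0.487189.
For k = 2 (> q): gamma(2) = phi_1 gamma(1) = (0.311)(0.487189) = 0.151516.
Therefore gamma(2) = 0.1515 (to 4 decimal places).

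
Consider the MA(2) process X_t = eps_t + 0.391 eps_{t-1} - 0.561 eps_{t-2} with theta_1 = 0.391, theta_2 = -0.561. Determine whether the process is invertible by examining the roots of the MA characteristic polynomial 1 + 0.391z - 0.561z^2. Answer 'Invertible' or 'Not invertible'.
\text{Invertible}

The MA(q) characteristic polynomial is P(z) = 1 + 0.391z - 0.561z^2.
Invertibility requires all roots to lie outside the unit circle, i.e. |z| > 1 for every root.
Set 1 + (0.391) z + (-0.561) z^2 = 0, i.e. a z^2 + b z + c = 0 with a = -0.561, b = 0.391, c = 1.
Discriminant D = b^2 - 4ac = (0.391)^2 - 4*(-0.561)*1 = 0.152881 - (-2.244) = 2.396881.
D >= 0, so the roots are real: z = (-b +/- sqrt(D)) / (2a) = (-0.391 +/- 1.548186) / (-1.122).
  z_1 = (-0.391 + 1.548186) / (-1.122) = -1.0314,   |z_1| = 1.0314.
  z_2 = (-0.391 - 1.548186) / (-1.122) = 1.7283,   |z_2| = 1.7283.
Moduli of all roots: 1.0314, 1.7283.
All moduli strictly greater than 1? Yes.
Verdict: Invertible.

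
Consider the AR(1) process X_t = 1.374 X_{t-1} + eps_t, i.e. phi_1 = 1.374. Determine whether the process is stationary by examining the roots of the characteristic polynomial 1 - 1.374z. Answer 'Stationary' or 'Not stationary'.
\text{Not stationary}

The AR(p) characteristic polynomial is P(z) = 1 - 1.374z.
Stationarity requires all roots to lie outside the unit circle, i.e. |z| > 1 for every root.
This is linear in z: 1 + (-1.374) z = 0  =>  z = -1/(-1.374) = 0.727802,  |z| = 0.727802.
Moduli of all roots: 0.7278.
All moduli strictly greater than 1? No.
Verdict: Not stationary.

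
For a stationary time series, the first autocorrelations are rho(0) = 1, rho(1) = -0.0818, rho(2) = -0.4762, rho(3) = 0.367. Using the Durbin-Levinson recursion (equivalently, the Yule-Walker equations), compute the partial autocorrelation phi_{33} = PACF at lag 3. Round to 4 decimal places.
\phi_{33} = 0.3551

The PACF at lag k is phi_{kk}, the last component of the solution
to the Yule-Walker system G_k phi = r_k where
  (G_k)_{ij} = rho(|i - j|), (r_k)_i = rho(i), i,j = 1..k.
Equivalently, Durbin-Levinson gives phi_{kk} iteratively:
  phi_{11} = rho(1)
  phi_{kk} = [rho(k) - sum_{j=1..k-1} phi_{k-1,j} rho(k-j)]
            / [1 - sum_{j=1..k-1} phi_{k-1,j} rho(j)],
  phi_{k,j} = phi_{k-1,j} - phi_{kk} phi_{k-1,k-j},  j = 1..k-1.
Step k = 1:
  phi_11 = rho(1) = -0.0818.
Step k = 2:
  phi_22 = [rho(2) - phi_11 rho(1)] / [1 - phi_11 rho(1)] = [-0.4762 - (-0.0818)(-0.0818)] / [1 - (-0.0818)(-0.0818)]
         = -0.48289124 / 0.99330876 = -0.486144.
  Update: phi_21 = phi_11 - phi_22 phi_11 = -0.0818 - (-0.486144)(-0.0818) = -0.121567.
Step k = 3:
  phi_33 = [rho(3) - phi_21 rho(2) - phi_22 rho(1)] / [1 - phi_21 rho(1) - phi_22 rho(2)]
    numerator   = 0.367 - (-0.121567)(-0.4762) - (-0.486144)(-0.0818) = 0.2693434
    denominator = 1 - (-0.121567)(-0.0818) - (-0.486144)(-0.4762) = 0.75855401
  phi_33 = 0.2693434 / 0.75855401 = 0.3551.
Therefore phi_{33} = 0.3551.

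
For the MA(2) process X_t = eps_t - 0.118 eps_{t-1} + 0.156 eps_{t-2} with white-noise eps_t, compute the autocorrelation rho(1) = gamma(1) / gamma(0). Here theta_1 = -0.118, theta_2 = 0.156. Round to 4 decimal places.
\rho(1) = -0.1314

For an MA(q) process with theta_0 = 1, the autocovariance is
  gamma(k) = sigma^2 * sum_{i=0..q-k} theta_i * theta_{i+k},
and rho(k) = gamma(k) / gamma(0). Sigma^2 cancels.
  numerator   = (1)*(-0.118) + (-0.118)*(0.156) = -0.136408.
  denominator = (1)^2 + (-0.118)^2 + (0.156)^2 = 1.03826.
  rho(1) = -0.136408 / 1.03826 = -0.1314.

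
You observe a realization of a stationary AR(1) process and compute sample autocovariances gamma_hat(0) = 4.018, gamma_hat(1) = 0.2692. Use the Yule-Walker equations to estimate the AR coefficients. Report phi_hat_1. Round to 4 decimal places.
\hat\phi_{1} = 0.0670

The Yule-Walker equations for an AR(p) process read, in matrix form,
  Gamma_p phi = r_p,   with   (Gamma_p)_{ij} = gamma(|i - j|),
                       (r_p)_i = gamma(i),   i,j = 1..p.
Substitute the sample gammas (Toeplitz matrix and right-hand side of size 1):
  Gamma_p = [[4.018]]
  r_p     = [0.2692]
With p = 1 this is the single equation gamma(0) phi_1 = gamma(1):
  phi_hat_1 = gamma(1) / gamma(0) = 0.2692 / 4.018 = 0.0670.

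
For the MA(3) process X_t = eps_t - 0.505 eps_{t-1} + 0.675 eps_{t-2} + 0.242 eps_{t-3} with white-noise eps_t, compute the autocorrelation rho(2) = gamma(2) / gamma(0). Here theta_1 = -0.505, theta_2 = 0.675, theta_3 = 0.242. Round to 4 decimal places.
\rho(2) = 0.3124

For an MA(q) process with theta_0 = 1, the autocovariance is
  gamma(k) = sigma^2 * sum_{i=0..q-k} theta_i * theta_{i+k},
and rho(k) = gamma(k) / gamma(0). Sigma^2 cancels.
  numerator   = (1)*(0.675) + (-0.505)*(0.242) = 0.55279.
  denominator = (1)^2 + (-0.505)^2 + (0.675)^2 + (0.242)^2 = 1.769214.
  rho(2) = 0.55279 / 1.769214 = 0.3124.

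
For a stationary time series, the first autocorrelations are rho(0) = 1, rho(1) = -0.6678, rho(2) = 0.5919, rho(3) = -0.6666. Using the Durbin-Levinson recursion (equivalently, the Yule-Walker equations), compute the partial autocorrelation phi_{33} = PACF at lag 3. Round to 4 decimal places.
\phi_{33} = -0.3870

The PACF at lag k is phi_{kk}, the last component of the solution
to the Yule-Walker system G_k phi = r_k where
  (G_k)_{ij} = rho(|i - j|), (r_k)_i = rho(i), i,j = 1..k.
Equivalently, Durbin-Levinson gives phi_{kk} iteratively:
  phi_{11} = rho(1)
  phi_{kk} = [rho(k) - sum_{j=1..k-1} phi_{k-1,j} rho(k-j)]
            / [1 - sum_{j=1..k-1} phi_{k-1,j} rho(j)],
  phi_{k,j} = phi_{k-1,j} - phi_{kk} phi_{k-1,k-j},  j = 1..k-1.
Step k = 1:
  phi_11 = rho(1) = -0.6678.
Step k = 2:
  phi_22 = [rho(2) - phi_11 rho(1)] / [1 - phi_11 rho(1)] = [0.5919 - (-0.6678)(-0.6678)] / [1 - (-0.6678)(-0.6678)]
         = 0.14594316 / 0.55404316 = 0.263415.
  Update: phi_21 = phi_11 - phi_22 phi_11 = -0.6678 - (0.263415)(-0.6678) = -0.491892.
Step k = 3:
  phi_33 = [rho(3) - phi_21 rho(2) - phi_22 rho(1)] / [1 - phi_21 rho(1) - phi_22 rho(2)]
    numerator   = -0.6666 - (-0.491892)(0.5919) - (0.263415)(-0.6678) = -0.19954096
    denominator = 1 - (-0.491892)(-0.6678) - (0.263415)(0.5919) = 0.51559957
  phi_33 = -0.19954096 / 0.51559957 = -0.387.
Therefore phi_{33} = -0.3870.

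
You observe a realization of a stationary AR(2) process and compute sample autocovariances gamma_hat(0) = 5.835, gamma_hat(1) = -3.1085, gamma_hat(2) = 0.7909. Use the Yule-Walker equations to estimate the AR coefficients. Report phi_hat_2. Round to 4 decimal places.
\hat\phi_{2} = -0.2070

The Yule-Walker equations for an AR(p) process read, in matrix form,
  Gamma_p phi = r_p,   with   (Gamma_p)_{ij} = gamma(|i - j|),
                       (r_p)_i = gamma(i),   i,j = 1..p.
Substitute the sample gammas (Toeplitz matrix and right-hand side of size 2):
  Gamma_p = [[5.835, -3.1085], [-3.1085, 5.835]]
  r_p     = [-3.1085, 0.7909]
Written out:
  5.835 phi_1 - 3.1085 phi_2 = -3.1085
  -3.1085 phi_1 + 5.835 phi_2 = 0.7909
Solve by Cramer's rule:
  det = gamma(0)^2 - gamma(1)^2 = (5.835)^2 - (-3.1085)^2 = 34.047225 - 9.66277225 = 24.38445275
  phi_hat_1 = [gamma(1) gamma(0) - gamma(1) gamma(2)] / det = [(-3.1085)(5.835) - (-3.1085)(0.7909)] / 24.38445275 = -15.67958485 / 24.38445275 = -0.643
  phi_hat_2 = [gamma(0) gamma(2) - gamma(1)^2] / det = [(5.835)(0.7909) - (-3.1085)^2] / 24.38445275 = -5.04787075 / 24.38445275 = -0.207
So phi_hat = [-0.6430, -0.2070].
Therefore phi_hat_2 = -0.2070.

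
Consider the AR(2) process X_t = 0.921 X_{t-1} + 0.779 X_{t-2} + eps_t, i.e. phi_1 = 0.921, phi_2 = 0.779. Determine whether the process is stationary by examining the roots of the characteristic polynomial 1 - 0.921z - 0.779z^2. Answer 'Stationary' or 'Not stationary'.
\text{Not stationary}

The AR(p) characteristic polynomial is P(z) = 1 - 0.921z - 0.779z^2.
Stationarity requires all roots to lie outside the unit circle, i.e. |z| > 1 for every root.
Set 1 + (-0.921) z + (-0.779) z^2 = 0, i.e. a z^2 + b z + c = 0 with a = -0.779, b = -0.921, c = 1.
Discriminant D = b^2 - 4ac = (-0.921)^2 - 4*(-0.779)*1 = 0.848241 - (-3.116) = 3.964241.
D >= 0, so the roots are real: z = (-b +/- sqrt(D)) / (2a) = (0.921 +/- 1.99104) / (-1.558).
  z_1 = (0.921 + 1.99104) / (-1.558) = -1.8691,   |z_1| = 1.8691.
  z_2 = (0.921 - 1.99104) / (-1.558) = 0.6868,   |z_2| = 0.6868.
Moduli of all roots: 1.8691, 0.6868.
All moduli strictly greater than 1? No.
Verdict: Not stationary.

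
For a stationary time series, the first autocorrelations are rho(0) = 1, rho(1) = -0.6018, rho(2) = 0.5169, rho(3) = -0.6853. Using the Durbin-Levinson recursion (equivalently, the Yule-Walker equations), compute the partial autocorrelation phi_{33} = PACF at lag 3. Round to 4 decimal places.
\phi_{33} = -0.5059

The PACF at lag k is phi_{kk}, the last component of the solution
to the Yule-Walker system G_k phi = r_k where
  (G_k)_{ij} = rho(|i - j|), (r_k)_i = rho(i), i,j = 1..k.
Equivalently, Durbin-Levinson gives phi_{kk} iteratively:
  phi_{11} = rho(1)
  phi_{kk} = [rho(k) - sum_{j=1..k-1} phi_{k-1,j} rho(k-j)]
            / [1 - sum_{j=1..k-1} phi_{k-1,j} rho(j)],
  phi_{k,j} = phi_{k-1,j} - phi_{kk} phi_{k-1,k-j},  j = 1..k-1.
Step k = 1:
  phi_11 = rho(1) = -0.6018.
Step k = 2:
  phi_22 = [rho(2) - phi_11 rho(1)] / [1 - phi_11 rho(1)] = [0.5169 - (-0.6018)(-0.6018)] / [1 - (-0.6018)(-0.6018)]
         = 0.15473676 / 0.63783676 = 0.242596.
  Update: phi_21 = phi_11 - phi_22 phi_11 = -0.6018 - (0.242596)(-0.6018) = -0.455806.
Step k = 3:
  phi_33 = [rho(3) - phi_21 rho(2) - phi_22 rho(1)] / [1 - phi_21 rho(1) - phi_22 rho(2)]
    numerator   = -0.6853 - (-0.455806)(0.5169) - (0.242596)(-0.6018) = -0.3036997
    denominator = 1 - (-0.455806)(-0.6018) - (0.242596)(0.5169) = 0.60029821
  phi_33 = -0.3036997 / 0.60029821 = -0.5059.
Therefore phi_{33} = -0.5059.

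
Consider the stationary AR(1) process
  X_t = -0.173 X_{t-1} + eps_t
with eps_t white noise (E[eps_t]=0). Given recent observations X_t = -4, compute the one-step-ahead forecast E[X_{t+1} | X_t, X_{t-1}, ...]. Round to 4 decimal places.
E[X_{t+1} \mid \mathcal F_t] = 0.6920

For an AR(p) model X_t = c + sum_i phi_i X_{t-i} + eps_t, the
one-step-ahead conditional mean is
  E[X_{t+1} | X_t, ...] = c + sum_i phi_i X_{t+1-i}.
Substitute known values:
  E[X_{t+1} | ...] = (-0.173) * (-4)
                   = 0.6920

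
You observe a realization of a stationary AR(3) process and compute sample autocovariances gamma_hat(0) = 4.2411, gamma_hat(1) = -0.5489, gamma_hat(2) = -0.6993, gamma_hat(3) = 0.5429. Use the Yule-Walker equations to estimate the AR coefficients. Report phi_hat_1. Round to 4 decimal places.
\hat\phi_{1} = -0.1380

The Yule-Walker equations for an AR(p) process read, in matrix form,
  Gamma_p phi = r_p,   with   (Gamma_p)_{ij} = gamma(|i - j|),
                       (r_p)_i = gamma(i),   i,j = 1..p.
Substitute the sample gammas (Toeplitz matrix and right-hand side of size 3):
  Gamma_p = [[4.2411, -0.5489, -0.6993], [-0.5489, 4.2411, -0.5489], [-0.6993, -0.5489, 4.2411]]
  r_p     = [-0.5489, -0.6993, 0.5429]
Written out (R1..R3):
  (R1) 4.2411 phi_1 - 0.5489 phi_2 - 0.6993 phi_3 = -0.5489
  (R2) -0.5489 phi_1 + 4.2411 phi_2 - 0.5489 phi_3 = -0.6993
  (R3) -0.6993 phi_1 - 0.5489 phi_2 + 4.2411 phi_3 = 0.5429
Gaussian elimination:
  R2 <- R2 - (-0.5489/4.2411) R1 = R2 - (-0.129424) R1:  4.170059 phi_2 - 0.639406 phi_3 = -0.770341
  R3 <- R3 - (-0.6993/4.2411) R1 = R3 - (-0.164886) R1:  -0.639406 phi_2 + 4.125795 phi_3 = 0.452394
  R3 <- R3 - (-0.639406/4.170059) R2 = R3 - (-0.153333) R2:  4.027753 phi_3 = 0.334275
Back-substitution:
  phi_hat_3 = 0.334275 / 4.027753 = 0.082993
  phi_hat_2 = (-0.770341 - (-0.639406)(0.082993)) / 4.170059 = -0.172006
  phi_hat_1 = (-0.5489 - (-0.5489)(-0.172006) - (-0.6993)(0.082993)) / 4.2411 = -0.138001
So phi_hat = [-0.1380, -0.1720, 0.0830].
Therefore phi_hat_1 = -0.1380.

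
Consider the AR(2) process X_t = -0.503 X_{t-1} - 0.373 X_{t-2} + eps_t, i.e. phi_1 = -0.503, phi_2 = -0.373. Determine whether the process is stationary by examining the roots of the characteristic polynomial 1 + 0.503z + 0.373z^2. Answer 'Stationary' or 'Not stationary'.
\text{Stationary}

The AR(p) characteristic polynomial is P(z) = 1 + 0.503z + 0.373z^2.
Stationarity requires all roots to lie outside the unit circle, i.e. |z| > 1 for every root.
Set 1 + (0.503) z + (0.373) z^2 = 0, i.e. a z^2 + b z + c = 0 with a = 0.373, b = 0.503, c = 1.
Discriminant D = b^2 - 4ac = (0.503)^2 - 4*(0.373)*1 = 0.253009 - (1.492) = -1.238991.
D < 0, so the roots are the complex-conjugate pair z = (-b +/- i sqrt(-D)) / (2a) = -0.6743 +/- 1.4921i.
For a conjugate pair |z|^2 = z * conj(z) = (product of roots) = c/a = 1/(0.373) = 2.680965, so |z| = sqrt(2.680965) = 1.6374 for both roots.
Moduli of all roots: 1.6374, 1.6374.
All moduli strictly greater than 1? Yes.
Verdict: Stationary.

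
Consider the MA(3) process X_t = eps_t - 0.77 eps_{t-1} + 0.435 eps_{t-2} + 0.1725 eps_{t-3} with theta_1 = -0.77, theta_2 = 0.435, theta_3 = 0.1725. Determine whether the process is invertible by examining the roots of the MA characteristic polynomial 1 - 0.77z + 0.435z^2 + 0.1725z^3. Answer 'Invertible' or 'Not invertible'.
\text{Invertible}

The MA(q) characteristic polynomial is P(z) = 1 - 0.77z + 0.435z^2 + 0.1725z^3.
Invertibility requires all roots to lie outside the unit circle, i.e. |z| > 1 for every root.
Degree 3: look for a simple real root z0 first, then factor out (1 - z/z0) and solve the remaining quadratic.
Testing z0 = -4: P(-4) = 1 + (-0.77)(-4) + (0.435)(-4)^2 + (0.1725)(-4)^3
  = 1 + (3.08) + (6.96) + (-11.04) = 0.  So z_0 = -4 is a root, |z_0| = 4.
Divide out the factor (1 + 0.25 z) = (1 - z/z0) (since 1/z0 = -0.25):
  P(z) = (1 + 0.25 z)(1 + (-1.02) z + (0.69) z^2)
  [check: z-coef -1.02 - (-0.25) = -0.77; z^2-coef 0.69 - (-0.25)(-1.02) = 0.435; z^3-coef -(-0.25)(0.69) = 0.1725.]
Remaining roots from the quadratic factor 1 + (-1.02) z + (0.69) z^2:
  Set 1 + (-1.02) z + (0.69) z^2 = 0, i.e. a z^2 + b z + c = 0 with a = 0.69, b = -1.02, c = 1.
  Discriminant D = b^2 - 4ac = (-1.02)^2 - 4*(0.69)*1 = 1.0404 - (2.76) = -1.7196.
  D < 0, so the roots are the complex-conjugate pair z = (-b +/- i sqrt(-D)) / (2a) = 0.7391 +/- 0.9502i.
  For a conjugate pair |z|^2 = z * conj(z) = (product of roots) = c/a = 1/(0.69) = 1.449275, so |z| = sqrt(1.449275) = 1.2039 for both roots.
Moduli of all roots: 4.0000, 1.2039, 1.2039.
All moduli strictly greater than 1? Yes.
Verdict: Invertible.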